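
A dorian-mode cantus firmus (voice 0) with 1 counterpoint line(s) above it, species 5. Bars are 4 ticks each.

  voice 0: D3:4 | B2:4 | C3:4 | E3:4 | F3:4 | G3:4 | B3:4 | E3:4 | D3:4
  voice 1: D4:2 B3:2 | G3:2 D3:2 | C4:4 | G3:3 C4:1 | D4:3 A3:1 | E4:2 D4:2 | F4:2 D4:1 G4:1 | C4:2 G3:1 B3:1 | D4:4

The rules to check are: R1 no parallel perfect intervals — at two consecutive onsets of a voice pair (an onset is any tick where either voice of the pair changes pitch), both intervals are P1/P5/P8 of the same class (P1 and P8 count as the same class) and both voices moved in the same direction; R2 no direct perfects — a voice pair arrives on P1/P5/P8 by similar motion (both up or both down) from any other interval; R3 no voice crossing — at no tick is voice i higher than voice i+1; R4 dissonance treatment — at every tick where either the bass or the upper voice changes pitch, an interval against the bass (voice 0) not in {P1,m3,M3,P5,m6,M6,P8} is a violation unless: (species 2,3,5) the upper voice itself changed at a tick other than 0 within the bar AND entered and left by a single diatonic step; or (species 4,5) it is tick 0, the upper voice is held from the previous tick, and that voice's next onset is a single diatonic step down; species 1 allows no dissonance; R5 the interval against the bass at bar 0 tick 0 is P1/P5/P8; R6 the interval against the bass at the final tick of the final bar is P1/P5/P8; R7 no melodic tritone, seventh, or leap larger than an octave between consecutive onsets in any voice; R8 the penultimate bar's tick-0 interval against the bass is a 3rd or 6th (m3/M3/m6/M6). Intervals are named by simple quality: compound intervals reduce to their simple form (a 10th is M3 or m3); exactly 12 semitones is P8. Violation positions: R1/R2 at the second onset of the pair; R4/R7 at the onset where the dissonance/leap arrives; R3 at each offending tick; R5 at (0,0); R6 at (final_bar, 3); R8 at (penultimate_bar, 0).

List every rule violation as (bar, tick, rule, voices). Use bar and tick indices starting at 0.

(2, 0, R2, (0, 1))
(2, 0, R7, (1,))
(6, 0, R4, (0, 1))

bar 0: v0=D3 v1=D4 downbeat P8
bar 1: v0=B2 v1=G3 downbeat m6
bar 2: v0=C3 v1=C4 downbeat P8
bar 3: v0=E3 v1=G3 downbeat m3
bar 4: v0=F3 v1=D4 downbeat M6
bar 5: v0=G3 v1=E4 downbeat M6
bar 6: v0=B3 v1=F4 downbeat TT
bar 7: v0=E3 v1=C4 downbeat m6
bar 8: v0=D3 v1=D4 downbeat P8
  -> R2 @ bar 2 tick 0 v(0, 1): B2/D3 m3 -> C3/C4 P8 similar
  -> R7 @ bar 2 tick 0 v(1,): D3->C4 leap 10st
  -> R4 @ bar 6 tick 0 v(0, 1): B3/F4 TT untreated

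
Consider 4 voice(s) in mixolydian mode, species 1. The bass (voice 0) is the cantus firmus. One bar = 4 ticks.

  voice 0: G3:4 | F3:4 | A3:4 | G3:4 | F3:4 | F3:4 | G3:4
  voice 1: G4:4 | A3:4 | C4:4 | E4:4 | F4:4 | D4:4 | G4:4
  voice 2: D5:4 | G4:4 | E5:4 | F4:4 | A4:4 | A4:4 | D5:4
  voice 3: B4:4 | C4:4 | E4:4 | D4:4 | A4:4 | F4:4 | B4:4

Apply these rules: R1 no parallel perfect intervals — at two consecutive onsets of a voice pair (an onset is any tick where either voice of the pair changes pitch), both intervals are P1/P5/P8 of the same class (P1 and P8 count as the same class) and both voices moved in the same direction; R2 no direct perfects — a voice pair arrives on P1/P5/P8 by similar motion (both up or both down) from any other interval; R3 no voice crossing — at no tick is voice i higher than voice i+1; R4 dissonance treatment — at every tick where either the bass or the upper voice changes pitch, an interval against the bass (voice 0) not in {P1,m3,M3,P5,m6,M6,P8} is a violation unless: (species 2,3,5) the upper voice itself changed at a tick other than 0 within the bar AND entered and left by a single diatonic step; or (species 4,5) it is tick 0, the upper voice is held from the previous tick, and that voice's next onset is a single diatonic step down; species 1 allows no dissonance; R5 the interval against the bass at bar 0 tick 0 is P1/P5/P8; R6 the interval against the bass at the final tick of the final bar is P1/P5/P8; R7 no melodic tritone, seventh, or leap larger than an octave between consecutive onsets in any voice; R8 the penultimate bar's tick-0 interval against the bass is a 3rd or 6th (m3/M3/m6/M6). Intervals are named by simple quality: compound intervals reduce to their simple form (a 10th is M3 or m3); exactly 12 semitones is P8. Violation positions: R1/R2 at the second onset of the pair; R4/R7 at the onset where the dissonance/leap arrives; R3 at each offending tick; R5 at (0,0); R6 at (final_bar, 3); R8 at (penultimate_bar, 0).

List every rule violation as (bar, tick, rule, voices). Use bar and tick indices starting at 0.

(0, 0, R3, (2, 3))
(0, 0, R5, (0, 3))
(0, 1, R3, (2, 3))
(0, 2, R3, (2, 3))
(0, 3, R3, (2, 3))
(1, 0, R2, (0, 3))
(1, 0, R2, (2, 3))
(1, 0, R3, (2, 3))
(1, 0, R4, (0, 2))
(1, 0, R7, (1,))
(1, 0, R7, (3,))
(1, 1, R3, (2, 3))
(1, 2, R3, (2, 3))
(1, 3, R3, (2, 3))
(2, 0, R1, (0, 3))
(2, 0, R2, (0, 2))
(2, 0, R2, (2, 3))
(2, 0, R3, (2, 3))
(2, 1, R3, (2, 3))
(2, 2, R3, (2, 3))
(2, 3, R3, (2, 3))
(3, 0, R1, (0, 3))
(3, 0, R3, (2, 3))
(3, 0, R4, (0, 2))
(3, 0, R7, (2,))
(3, 1, R3, (2, 3))
(3, 2, R3, (2, 3))
(3, 3, R3, (2, 3))
(4, 0, R2, (2, 3))
(5, 0, R3, (2, 3))
(5, 0, R8, (0, 3))
(5, 1, R3, (2, 3))
(5, 2, R3, (2, 3))
(5, 3, R3, (2, 3))
(6, 0, R1, (1, 2))
(6, 0, R2, (0, 1))
(6, 0, R2, (0, 2))
(6, 0, R3, (2, 3))
(6, 0, R7, (3,))
(6, 1, R3, (2, 3))
(6, 2, R3, (2, 3))
(6, 3, R3, (2, 3))
(6, 3, R6, (0, 3))

bar 0: v0=G3 v1=G4 v2=D5 v3=B4 downbeat M3
bar 1: v0=F3 v1=A3 v2=G4 v3=C4 downbeat P5
bar 2: v0=A3 v1=C4 v2=E5 v3=E4 downbeat P5
bar 3: v0=G3 v1=E4 v2=F4 v3=D4 downbeat P5
bar 4: v0=F3 v1=F4 v2=A4 v3=A4 downbeat M3
bar 5: v0=F3 v1=D4 v2=A4 v3=F4 downbeat P8
bar 6: v0=G3 v1=G4 v2=D5 v3=B4 downbeat M3
  -> R3 @ bar 0 tick 0 v(2, 3): D5 above B4
  -> R5 @ bar 0 tick 0 v(0, 3): opens on M3
  -> R3 @ bar 0 tick 1 v(2, 3): D5 above B4
  -> R3 @ bar 0 tick 2 v(2, 3): D5 above B4
  -> R3 @ bar 0 tick 3 v(2, 3): D5 above B4
  -> R2 @ bar 1 tick 0 v(0, 3): G3/B4 M3 -> F3/C4 P5 similar
  -> R2 @ bar 1 tick 0 v(2, 3): D5/B4 m3 -> G4/C4 P5 similar
  -> R3 @ bar 1 tick 0 v(2, 3): G4 above C4
  -> R4 @ bar 1 tick 0 v(0, 2): F3/G4 M2 untreated
  -> R7 @ bar 1 tick 0 v(1,): G4->A3 leap 10st
  -> R7 @ bar 1 tick 0 v(3,): B4->C4 leap 11st
  -> R3 @ bar 1 tick 1 v(2, 3): G4 above C4
  -> R3 @ bar 1 tick 2 v(2, 3): G4 above C4
  -> R3 @ bar 1 tick 3 v(2, 3): G4 above C4
  -> R1 @ bar 2 tick 0 v(0, 3): F3/C4 P5 -> A3/E4 P5 similar
  -> R2 @ bar 2 tick 0 v(0, 2): F3/G4 M2 -> A3/E5 P5 similar
  -> R2 @ bar 2 tick 0 v(2, 3): G4/C4 P5 -> E5/E4 P8 similar
  -> R3 @ bar 2 tick 0 v(2, 3): E5 above E4
  -> R3 @ bar 2 tick 1 v(2, 3): E5 above E4
  -> R3 @ bar 2 tick 2 v(2, 3): E5 above E4
  -> R3 @ bar 2 tick 3 v(2, 3): E5 above E4
  -> R1 @ bar 3 tick 0 v(0, 3): A3/E4 P5 -> G3/D4 P5 similar
  -> R3 @ bar 3 tick 0 v(2, 3): F4 above D4
  -> R4 @ bar 3 tick 0 v(0, 2): G3/F4 m7 untreated
  -> R7 @ bar 3 tick 0 v(2,): E5->F4 leap 11st
  -> R3 @ bar 3 tick 1 v(2, 3): F4 above D4
  -> R3 @ bar 3 tick 2 v(2, 3): F4 above D4
  -> R3 @ bar 3 tick 3 v(2, 3): F4 above D4
  -> R2 @ bar 4 tick 0 v(2, 3): F4/D4 m3 -> A4/A4 P1 similar
  -> R3 @ bar 5 tick 0 v(2, 3): A4 above F4
  -> R8 @ bar 5 tick 0 v(0, 3): penult P8 not 3rd/6th
  -> R3 @ bar 5 tick 1 v(2, 3): A4 above F4
  -> R3 @ bar 5 tick 2 v(2, 3): A4 above F4
  -> R3 @ bar 5 tick 3 v(2, 3): A4 above F4
  -> R1 @ bar 6 tick 0 v(1, 2): D4/A4 P5 -> G4/D5 P5 similar
  -> R2 @ bar 6 tick 0 v(0, 1): F3/D4 M6 -> G3/G4 P8 similar
  -> R2 @ bar 6 tick 0 v(0, 2): F3/A4 M3 -> G3/D5 P5 similar
  -> R3 @ bar 6 tick 0 v(2, 3): D5 above B4
  -> R7 @ bar 6 tick 0 v(3,): F4->B4 leap 6st
  -> R3 @ bar 6 tick 1 v(2, 3): D5 above B4
  -> R3 @ bar 6 tick 2 v(2, 3): D5 above B4
  -> R3 @ bar 6 tick 3 v(2, 3): D5 above B4
  -> R6 @ bar 6 tick 3 v(0, 3): closes on M3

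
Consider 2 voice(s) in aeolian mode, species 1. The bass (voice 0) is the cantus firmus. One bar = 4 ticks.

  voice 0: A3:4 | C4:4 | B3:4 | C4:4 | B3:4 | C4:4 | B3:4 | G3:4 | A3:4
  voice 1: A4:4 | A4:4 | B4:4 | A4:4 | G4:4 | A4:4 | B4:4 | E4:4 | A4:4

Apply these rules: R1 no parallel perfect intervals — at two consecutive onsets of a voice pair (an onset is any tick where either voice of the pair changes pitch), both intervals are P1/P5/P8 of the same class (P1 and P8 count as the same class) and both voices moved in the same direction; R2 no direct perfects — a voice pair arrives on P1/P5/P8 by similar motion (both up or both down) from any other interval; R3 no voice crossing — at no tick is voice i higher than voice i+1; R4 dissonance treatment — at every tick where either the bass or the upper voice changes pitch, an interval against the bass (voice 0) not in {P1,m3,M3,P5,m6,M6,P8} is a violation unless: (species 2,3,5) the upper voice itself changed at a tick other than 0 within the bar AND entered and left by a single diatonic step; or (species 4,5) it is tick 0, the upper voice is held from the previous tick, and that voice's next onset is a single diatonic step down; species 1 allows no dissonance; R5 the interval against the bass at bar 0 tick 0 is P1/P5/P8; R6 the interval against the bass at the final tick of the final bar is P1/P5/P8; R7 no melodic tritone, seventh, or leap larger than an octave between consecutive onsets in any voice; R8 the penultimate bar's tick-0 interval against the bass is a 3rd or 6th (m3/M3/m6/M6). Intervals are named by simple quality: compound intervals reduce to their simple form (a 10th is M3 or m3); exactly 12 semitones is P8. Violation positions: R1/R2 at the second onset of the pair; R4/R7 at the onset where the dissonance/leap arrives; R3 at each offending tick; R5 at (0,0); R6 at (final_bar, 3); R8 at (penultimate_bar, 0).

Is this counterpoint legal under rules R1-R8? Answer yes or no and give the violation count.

No (1 violations)

bar 0: v0=A3 v1=A4 (P8)
bar 1: v0=C4 v1=A4 (M6)
bar 2: v0=B3 v1=B4 (P8)
bar 3: v0=C4 v1=A4 (M6)
bar 4: v0=B3 v1=G4 (m6)
bar 5: v0=C4 v1=A4 (M6)
bar 6: v0=B3 v1=B4 (P8)
bar 7: v0=G3 v1=E4 (M6)
bar 8: v0=A3 v1=A4 (P8)
  R2 @ bar8.0: G3/E4 M6 -> A3/A4 P8 similar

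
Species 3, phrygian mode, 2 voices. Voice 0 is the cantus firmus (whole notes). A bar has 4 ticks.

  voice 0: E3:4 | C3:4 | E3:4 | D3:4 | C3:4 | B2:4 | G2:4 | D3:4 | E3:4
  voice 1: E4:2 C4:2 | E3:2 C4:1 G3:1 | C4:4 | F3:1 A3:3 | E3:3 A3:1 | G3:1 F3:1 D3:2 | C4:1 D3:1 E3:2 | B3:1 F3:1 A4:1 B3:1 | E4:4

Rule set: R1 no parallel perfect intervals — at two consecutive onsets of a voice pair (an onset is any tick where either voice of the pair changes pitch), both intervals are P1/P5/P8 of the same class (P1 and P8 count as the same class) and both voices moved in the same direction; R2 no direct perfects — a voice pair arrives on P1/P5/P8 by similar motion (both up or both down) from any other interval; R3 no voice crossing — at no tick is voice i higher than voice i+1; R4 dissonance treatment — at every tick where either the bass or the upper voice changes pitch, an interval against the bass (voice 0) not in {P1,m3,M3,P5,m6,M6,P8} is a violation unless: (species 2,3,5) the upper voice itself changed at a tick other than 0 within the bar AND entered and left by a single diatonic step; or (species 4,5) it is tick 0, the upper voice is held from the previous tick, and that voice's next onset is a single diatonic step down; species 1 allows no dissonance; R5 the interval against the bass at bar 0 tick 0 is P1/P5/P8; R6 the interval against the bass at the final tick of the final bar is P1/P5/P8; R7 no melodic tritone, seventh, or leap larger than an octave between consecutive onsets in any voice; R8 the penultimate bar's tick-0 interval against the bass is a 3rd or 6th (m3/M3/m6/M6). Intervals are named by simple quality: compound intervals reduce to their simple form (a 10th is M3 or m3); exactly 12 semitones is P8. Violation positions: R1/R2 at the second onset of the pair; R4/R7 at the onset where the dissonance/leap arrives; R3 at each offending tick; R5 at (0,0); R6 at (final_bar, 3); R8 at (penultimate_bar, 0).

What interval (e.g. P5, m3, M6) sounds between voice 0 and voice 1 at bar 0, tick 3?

m6

voice 0=E3 voice 1=C4 -> m6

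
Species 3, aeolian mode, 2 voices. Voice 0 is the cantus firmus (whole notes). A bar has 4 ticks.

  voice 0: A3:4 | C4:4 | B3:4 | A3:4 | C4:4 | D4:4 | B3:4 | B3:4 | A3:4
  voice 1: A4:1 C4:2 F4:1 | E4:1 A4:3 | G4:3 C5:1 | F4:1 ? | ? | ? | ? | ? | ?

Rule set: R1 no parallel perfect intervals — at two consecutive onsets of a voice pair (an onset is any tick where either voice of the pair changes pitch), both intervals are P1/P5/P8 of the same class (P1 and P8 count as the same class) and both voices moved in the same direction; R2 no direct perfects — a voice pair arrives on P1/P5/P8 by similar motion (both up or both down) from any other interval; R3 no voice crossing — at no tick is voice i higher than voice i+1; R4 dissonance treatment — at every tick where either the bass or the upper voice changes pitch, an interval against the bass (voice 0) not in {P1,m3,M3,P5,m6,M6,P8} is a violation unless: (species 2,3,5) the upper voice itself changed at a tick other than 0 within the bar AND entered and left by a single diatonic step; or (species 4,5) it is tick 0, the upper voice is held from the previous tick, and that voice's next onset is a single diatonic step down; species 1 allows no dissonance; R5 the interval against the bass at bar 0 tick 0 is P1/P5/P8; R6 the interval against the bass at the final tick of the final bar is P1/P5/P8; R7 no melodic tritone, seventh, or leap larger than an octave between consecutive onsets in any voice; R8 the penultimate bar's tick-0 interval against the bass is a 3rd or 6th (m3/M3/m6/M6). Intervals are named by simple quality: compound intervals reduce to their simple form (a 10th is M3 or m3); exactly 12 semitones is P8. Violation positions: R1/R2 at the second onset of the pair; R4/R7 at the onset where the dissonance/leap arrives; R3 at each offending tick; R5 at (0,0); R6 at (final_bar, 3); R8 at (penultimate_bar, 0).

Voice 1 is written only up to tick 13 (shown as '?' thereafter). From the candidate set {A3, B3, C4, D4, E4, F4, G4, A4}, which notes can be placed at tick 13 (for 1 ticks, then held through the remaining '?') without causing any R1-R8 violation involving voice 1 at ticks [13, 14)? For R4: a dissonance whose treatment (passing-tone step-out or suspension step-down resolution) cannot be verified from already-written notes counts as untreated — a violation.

{A3, A4, C4, E4, F4}

A3: legal
B3: violates R4,R7
C4: legal
D4: violates R4
E4: legal
F4: legal
G4: violates R4
A4: legal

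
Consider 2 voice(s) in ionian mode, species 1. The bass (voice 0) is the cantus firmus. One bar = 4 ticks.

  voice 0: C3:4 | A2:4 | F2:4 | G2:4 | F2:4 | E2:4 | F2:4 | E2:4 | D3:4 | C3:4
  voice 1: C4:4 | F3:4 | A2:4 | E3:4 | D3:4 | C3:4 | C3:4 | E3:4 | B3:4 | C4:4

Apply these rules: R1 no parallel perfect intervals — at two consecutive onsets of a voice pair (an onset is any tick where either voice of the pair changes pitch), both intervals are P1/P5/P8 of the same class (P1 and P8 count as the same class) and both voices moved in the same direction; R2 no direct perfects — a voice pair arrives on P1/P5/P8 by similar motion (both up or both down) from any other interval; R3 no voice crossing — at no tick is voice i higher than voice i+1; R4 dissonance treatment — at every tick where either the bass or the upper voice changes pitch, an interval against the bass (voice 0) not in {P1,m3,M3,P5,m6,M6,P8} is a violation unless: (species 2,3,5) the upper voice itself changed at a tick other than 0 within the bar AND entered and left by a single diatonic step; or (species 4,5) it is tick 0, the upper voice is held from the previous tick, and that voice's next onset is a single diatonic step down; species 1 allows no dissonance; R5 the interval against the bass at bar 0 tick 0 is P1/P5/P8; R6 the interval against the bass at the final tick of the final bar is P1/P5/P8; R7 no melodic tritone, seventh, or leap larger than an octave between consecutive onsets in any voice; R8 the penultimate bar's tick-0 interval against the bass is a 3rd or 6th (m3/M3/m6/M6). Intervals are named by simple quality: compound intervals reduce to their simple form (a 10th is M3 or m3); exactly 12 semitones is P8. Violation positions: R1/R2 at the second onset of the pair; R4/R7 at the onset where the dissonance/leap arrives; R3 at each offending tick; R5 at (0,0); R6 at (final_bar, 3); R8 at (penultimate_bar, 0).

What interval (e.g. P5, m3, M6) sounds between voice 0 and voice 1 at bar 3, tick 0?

M6

voice 0=G2 voice 1=E3 -> M6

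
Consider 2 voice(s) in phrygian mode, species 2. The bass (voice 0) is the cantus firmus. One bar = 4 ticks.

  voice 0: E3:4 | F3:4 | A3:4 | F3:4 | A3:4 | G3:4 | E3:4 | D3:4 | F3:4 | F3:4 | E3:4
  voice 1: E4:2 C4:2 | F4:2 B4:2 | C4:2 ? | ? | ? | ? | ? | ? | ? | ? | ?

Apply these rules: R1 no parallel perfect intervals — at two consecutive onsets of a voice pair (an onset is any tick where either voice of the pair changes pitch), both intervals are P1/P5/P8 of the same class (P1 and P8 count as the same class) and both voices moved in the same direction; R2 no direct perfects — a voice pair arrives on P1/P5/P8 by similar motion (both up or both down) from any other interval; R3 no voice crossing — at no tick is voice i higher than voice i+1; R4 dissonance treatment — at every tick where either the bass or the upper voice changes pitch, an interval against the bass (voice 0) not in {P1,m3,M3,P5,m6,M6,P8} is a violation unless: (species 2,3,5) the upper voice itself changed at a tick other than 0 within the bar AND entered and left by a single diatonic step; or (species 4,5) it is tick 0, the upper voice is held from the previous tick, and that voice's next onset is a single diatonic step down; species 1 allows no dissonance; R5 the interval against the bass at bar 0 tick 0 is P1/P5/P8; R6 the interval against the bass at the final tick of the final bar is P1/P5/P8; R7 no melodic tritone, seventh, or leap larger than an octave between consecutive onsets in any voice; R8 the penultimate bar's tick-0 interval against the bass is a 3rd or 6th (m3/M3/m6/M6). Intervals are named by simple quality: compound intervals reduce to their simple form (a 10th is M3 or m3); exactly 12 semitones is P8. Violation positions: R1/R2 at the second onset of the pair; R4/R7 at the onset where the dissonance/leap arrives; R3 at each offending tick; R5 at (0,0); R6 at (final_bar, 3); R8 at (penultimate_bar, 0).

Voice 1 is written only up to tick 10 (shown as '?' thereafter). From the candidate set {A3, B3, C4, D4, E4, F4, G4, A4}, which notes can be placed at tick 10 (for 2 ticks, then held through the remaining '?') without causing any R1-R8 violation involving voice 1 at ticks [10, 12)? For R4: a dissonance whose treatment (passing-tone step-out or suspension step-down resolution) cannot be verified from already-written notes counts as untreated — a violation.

A3: legal
B3: violates R4
C4: legal
D4: violates R4
E4: legal
F4: legal
G4: violates R4
A4: legal

{A3, A4, C4, E4, F4}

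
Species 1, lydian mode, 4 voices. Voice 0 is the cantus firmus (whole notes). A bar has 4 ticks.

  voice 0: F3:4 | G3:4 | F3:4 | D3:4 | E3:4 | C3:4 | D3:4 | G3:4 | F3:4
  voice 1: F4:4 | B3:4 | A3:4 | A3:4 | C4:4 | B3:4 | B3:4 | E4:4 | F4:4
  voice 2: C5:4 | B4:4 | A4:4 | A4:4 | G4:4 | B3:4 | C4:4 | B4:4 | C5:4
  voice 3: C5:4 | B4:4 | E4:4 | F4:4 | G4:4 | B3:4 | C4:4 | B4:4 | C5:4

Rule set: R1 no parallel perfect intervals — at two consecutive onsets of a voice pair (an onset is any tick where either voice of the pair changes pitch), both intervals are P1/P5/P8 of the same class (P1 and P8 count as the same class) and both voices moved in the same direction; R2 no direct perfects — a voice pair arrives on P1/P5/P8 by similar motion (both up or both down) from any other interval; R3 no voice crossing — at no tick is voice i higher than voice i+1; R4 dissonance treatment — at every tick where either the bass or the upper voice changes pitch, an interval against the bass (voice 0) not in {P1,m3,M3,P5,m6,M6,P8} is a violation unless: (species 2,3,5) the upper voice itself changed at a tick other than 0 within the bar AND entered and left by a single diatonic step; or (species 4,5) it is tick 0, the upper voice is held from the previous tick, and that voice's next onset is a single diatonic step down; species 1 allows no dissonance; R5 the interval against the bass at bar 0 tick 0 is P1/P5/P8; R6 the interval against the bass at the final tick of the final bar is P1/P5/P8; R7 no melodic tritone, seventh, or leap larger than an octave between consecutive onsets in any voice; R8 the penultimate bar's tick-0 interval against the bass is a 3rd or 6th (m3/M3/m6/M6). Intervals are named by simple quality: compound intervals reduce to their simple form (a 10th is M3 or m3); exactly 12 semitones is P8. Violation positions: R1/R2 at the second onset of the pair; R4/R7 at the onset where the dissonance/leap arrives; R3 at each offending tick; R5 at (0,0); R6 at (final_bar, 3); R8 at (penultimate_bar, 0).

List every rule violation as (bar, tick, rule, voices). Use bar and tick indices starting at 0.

bar 0: v0=F3 v1=F4 v2=C5 v3=C5 downbeat P5
bar 1: v0=G3 v1=B3 v2=B4 v3=B4 downbeat M3
bar 2: v0=F3 v1=A3 v2=A4 v3=E4 downbeat M7
bar 3: v0=D3 v1=A3 v2=A4 v3=F4 downbeat m3
bar 4: v0=E3 v1=C4 v2=G4 v3=G4 downbeat m3
bar 5: v0=C3 v1=B3 v2=B3 v3=B3 downbeat M7
bar 6: v0=D3 v1=B3 v2=C4 v3=C4 downbeat m7
bar 7: v0=G3 v1=E4 v2=B4 v3=B4 downbeat M3
bar 8: v0=F3 v1=F4 v2=C5 v3=C5 downbeat P5
  -> R1 @ bar 1 tick 0 v(2, 3): C5/C5 P1 -> B4/B4 P1 similar
  -> R2 @ bar 1 tick 0 v(1, 2): F4/C5 P5 -> B3/B4 P8 similar
  -> R2 @ bar 1 tick 0 v(1, 3): F4/C5 P5 -> B3/B4 P8 similar
  -> R7 @ bar 1 tick 0 v(1,): F4->B3 leap 6st
  -> R1 @ bar 2 tick 0 v(1, 2): B3/B4 P8 -> A3/A4 P8 similar
  -> R2 @ bar 2 tick 0 v(1, 3): B3/B4 P8 -> A3/E4 P5 similar
  -> R3 @ bar 2 tick 0 v(2, 3): A4 above E4
  -> R4 @ bar 2 tick 0 v(0, 3): F3/E4 M7 untreated
  -> R3 @ bar 2 tick 1 v(2, 3): A4 above E4
  -> R3 @ bar 2 tick 2 v(2, 3): A4 above E4
  -> R3 @ bar 2 tick 3 v(2, 3): A4 above E4
  -> R3 @ bar 3 tick 0 v(2, 3): A4 above F4
  -> R3 @ bar 3 tick 1 v(2, 3): A4 above F4
  -> R3 @ bar 3 tick 2 v(2, 3): A4 above F4
  -> R3 @ bar 3 tick 3 v(2, 3): A4 above F4
  -> R2 @ bar 4 tick 0 v(1, 3): A3/F4 m6 -> C4/G4 P5 similar
  -> R1 @ bar 5 tick 0 v(2, 3): G4/G4 P1 -> B3/B3 P1 similar
  -> R2 @ bar 5 tick 0 v(1, 2): C4/G4 P5 -> B3/B3 P1 similar
  -> R2 @ bar 5 tick 0 v(1, 3): C4/G4 P5 -> B3/B3 P1 similar
  -> R4 @ bar 5 tick 0 v(0, 1): C3/B3 M7 untreated
  -> R4 @ bar 5 tick 0 v(0, 2): C3/B3 M7 untreated
  -> R4 @ bar 5 tick 0 v(0, 3): C3/B3 M7 untreated
  -> R1 @ bar 6 tick 0 v(2, 3): B3/B3 P1 -> C4/C4 P1 similar
  -> R4 @ bar 6 tick 0 v(0, 2): D3/C4 m7 untreated
  -> R4 @ bar 6 tick 0 v(0, 3): D3/C4 m7 untreated
  -> R1 @ bar 7 tick 0 v(2, 3): C4/C4 P1 -> B4/B4 P1 similar
  -> R2 @ bar 7 tick 0 v(1, 2): B3/C4 m2 -> E4/B4 P5 similar
  -> R2 @ bar 7 tick 0 v(1, 3): B3/C4 m2 -> E4/B4 P5 similar
  -> R7 @ bar 7 tick 0 v(2,): C4->B4 leap 11st
  -> R7 @ bar 7 tick 0 v(3,): C4->B4 leap 11st
  -> R1 @ bar 8 tick 0 v(1, 2): E4/B4 P5 -> F4/C5 P5 similar
  -> R1 @ bar 8 tick 0 v(1, 3): E4/B4 P5 -> F4/C5 P5 similar
  -> R1 @ bar 8 tick 0 v(2, 3): B4/B4 P1 -> C5/C5 P1 similar

(1, 0, R1, (2, 3))
(1, 0, R2, (1, 2))
(1, 0, R2, (1, 3))
(1, 0, R7, (1,))
(2, 0, R1, (1, 2))
(2, 0, R2, (1, 3))
(2, 0, R3, (2, 3))
(2, 0, R4, (0, 3))
(2, 1, R3, (2, 3))
(2, 2, R3, (2, 3))
(2, 3, R3, (2, 3))
(3, 0, R3, (2, 3))
(3, 1, R3, (2, 3))
(3, 2, R3, (2, 3))
(3, 3, R3, (2, 3))
(4, 0, R2, (1, 3))
(5, 0, R1, (2, 3))
(5, 0, R2, (1, 2))
(5, 0, R2, (1, 3))
(5, 0, R4, (0, 1))
(5, 0, R4, (0, 2))
(5, 0, R4, (0, 3))
(6, 0, R1, (2, 3))
(6, 0, R4, (0, 2))
(6, 0, R4, (0, 3))
(7, 0, R1, (2, 3))
(7, 0, R2, (1, 2))
(7, 0, R2, (1, 3))
(7, 0, R7, (2,))
(7, 0, R7, (3,))
(8, 0, R1, (1, 2))
(8, 0, R1, (1, 3))
(8, 0, R1, (2, 3))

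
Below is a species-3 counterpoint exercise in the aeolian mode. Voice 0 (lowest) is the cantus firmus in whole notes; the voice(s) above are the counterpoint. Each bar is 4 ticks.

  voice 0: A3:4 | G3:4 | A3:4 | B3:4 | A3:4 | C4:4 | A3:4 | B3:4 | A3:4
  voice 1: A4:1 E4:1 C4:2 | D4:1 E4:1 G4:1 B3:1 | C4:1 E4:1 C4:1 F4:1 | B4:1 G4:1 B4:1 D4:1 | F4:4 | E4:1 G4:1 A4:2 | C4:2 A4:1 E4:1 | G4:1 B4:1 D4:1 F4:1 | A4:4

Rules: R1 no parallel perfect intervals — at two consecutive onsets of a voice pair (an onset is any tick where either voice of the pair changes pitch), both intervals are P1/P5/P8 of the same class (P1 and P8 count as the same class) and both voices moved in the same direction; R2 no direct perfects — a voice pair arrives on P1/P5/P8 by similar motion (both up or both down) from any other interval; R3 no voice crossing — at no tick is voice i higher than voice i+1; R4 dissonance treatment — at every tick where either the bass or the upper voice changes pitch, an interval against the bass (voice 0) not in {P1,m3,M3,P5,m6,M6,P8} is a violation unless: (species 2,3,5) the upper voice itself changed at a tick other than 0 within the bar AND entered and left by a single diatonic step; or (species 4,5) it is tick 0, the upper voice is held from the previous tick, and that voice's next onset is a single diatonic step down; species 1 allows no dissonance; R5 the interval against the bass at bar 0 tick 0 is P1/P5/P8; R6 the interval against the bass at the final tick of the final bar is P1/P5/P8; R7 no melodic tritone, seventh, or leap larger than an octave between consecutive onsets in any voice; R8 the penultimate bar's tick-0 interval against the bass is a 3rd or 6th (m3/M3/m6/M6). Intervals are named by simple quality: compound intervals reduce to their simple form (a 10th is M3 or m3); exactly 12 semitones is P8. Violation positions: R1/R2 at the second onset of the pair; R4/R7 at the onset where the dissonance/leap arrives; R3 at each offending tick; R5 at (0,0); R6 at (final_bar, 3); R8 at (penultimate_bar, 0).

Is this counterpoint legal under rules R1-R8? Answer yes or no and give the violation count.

No (3 violations)

bar 0: v0=A3 v1=A4 (P8)
bar 1: v0=G3 v1=D4 (P5)
bar 2: v0=A3 v1=C4 (m3)
bar 3: v0=B3 v1=B4 (P8)
bar 4: v0=A3 v1=F4 (m6)
bar 5: v0=C4 v1=E4 (M3)
bar 6: v0=A3 v1=C4 (m3)
bar 7: v0=B3 v1=G4 (m6)
bar 8: v0=A3 v1=A4 (P8)
  R2 @ bar3.0: A3/F4 m6 -> B3/B4 P8 similar
  R7 @ bar3.0: F4->B4 leap 6st
  R4 @ bar7.3: B3/F4 TT untreated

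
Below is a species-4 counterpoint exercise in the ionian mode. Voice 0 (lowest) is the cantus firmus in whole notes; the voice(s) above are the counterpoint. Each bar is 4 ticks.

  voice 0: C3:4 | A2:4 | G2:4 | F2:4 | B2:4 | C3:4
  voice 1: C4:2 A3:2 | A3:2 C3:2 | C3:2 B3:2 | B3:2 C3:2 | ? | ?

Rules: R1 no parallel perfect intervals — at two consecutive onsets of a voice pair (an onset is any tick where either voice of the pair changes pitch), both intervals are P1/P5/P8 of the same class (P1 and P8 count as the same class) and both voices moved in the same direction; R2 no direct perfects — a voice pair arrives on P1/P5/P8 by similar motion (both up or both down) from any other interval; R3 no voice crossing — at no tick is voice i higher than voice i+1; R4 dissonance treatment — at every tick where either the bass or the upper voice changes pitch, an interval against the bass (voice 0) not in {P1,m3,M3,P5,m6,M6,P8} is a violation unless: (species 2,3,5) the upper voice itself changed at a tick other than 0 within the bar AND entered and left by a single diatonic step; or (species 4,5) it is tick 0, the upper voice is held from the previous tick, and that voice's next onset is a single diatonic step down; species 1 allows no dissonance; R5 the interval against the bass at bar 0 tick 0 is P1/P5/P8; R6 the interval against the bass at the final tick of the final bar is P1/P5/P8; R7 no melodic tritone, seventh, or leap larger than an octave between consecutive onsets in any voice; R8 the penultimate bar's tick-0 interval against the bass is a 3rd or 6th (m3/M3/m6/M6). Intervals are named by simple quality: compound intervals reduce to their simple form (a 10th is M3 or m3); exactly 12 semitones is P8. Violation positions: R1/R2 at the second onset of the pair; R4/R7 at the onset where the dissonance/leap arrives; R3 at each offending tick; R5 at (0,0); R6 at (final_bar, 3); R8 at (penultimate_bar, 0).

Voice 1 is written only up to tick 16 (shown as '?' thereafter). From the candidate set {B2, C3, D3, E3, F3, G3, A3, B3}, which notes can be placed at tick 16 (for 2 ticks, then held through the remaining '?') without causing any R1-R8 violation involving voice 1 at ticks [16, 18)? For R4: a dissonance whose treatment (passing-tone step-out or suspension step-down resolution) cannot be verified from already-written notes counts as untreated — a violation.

{D3, G3}

B2: violates R8
C3: violates R4,R8
D3: legal
E3: violates R4,R8
F3: violates R4,R8
G3: legal
A3: violates R4,R8
B3: violates R2,R7,R8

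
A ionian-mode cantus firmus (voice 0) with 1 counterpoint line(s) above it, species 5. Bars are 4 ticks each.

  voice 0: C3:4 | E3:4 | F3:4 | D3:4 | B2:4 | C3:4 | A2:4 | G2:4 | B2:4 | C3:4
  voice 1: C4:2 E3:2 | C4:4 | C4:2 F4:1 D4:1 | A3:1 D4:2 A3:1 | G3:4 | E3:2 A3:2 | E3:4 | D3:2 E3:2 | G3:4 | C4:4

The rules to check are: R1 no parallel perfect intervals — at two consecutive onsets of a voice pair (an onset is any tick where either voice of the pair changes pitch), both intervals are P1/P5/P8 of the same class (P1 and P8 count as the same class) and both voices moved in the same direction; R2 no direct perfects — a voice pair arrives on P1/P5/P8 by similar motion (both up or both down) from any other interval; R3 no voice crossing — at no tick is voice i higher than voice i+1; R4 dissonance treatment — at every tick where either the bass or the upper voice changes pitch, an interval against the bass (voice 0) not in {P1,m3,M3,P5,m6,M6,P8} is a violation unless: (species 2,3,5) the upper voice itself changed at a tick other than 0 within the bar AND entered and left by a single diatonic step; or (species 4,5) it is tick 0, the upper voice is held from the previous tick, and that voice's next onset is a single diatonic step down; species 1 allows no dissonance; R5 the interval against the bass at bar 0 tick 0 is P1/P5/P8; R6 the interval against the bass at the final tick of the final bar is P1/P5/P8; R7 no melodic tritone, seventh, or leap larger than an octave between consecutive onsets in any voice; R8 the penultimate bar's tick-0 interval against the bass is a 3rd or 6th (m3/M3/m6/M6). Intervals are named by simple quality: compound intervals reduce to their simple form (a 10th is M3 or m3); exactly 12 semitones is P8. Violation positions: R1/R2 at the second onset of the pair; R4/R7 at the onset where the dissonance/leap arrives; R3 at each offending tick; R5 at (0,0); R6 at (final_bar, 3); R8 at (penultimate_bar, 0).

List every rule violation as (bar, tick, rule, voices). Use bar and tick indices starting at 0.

(3, 0, R2, (0, 1))
(6, 0, R2, (0, 1))
(7, 0, R1, (0, 1))
(9, 0, R2, (0, 1))

bar 0: v0=C3 v1=C4 downbeat P8
bar 1: v0=E3 v1=C4 downbeat m6
bar 2: v0=F3 v1=C4 downbeat P5
bar 3: v0=D3 v1=A3 downbeat P5
bar 4: v0=B2 v1=G3 downbeat m6
bar 5: v0=C3 v1=E3 downbeat M3
bar 6: v0=A2 v1=E3 downbeat P5
bar 7: v0=G2 v1=D3 downbeat P5
bar 8: v0=B2 v1=G3 downbeat m6
bar 9: v0=C3 v1=C4 downbeat P8
  -> R2 @ bar 3 tick 0 v(0, 1): F3/D4 M6 -> D3/A3 P5 similar
  -> R2 @ bar 6 tick 0 v(0, 1): C3/A3 M6 -> A2/E3 P5 similar
  -> R1 @ bar 7 tick 0 v(0, 1): A2/E3 P5 -> G2/D3 P5 similar
  -> R2 @ bar 9 tick 0 v(0, 1): B2/G3 m6 -> C3/C4 P8 similar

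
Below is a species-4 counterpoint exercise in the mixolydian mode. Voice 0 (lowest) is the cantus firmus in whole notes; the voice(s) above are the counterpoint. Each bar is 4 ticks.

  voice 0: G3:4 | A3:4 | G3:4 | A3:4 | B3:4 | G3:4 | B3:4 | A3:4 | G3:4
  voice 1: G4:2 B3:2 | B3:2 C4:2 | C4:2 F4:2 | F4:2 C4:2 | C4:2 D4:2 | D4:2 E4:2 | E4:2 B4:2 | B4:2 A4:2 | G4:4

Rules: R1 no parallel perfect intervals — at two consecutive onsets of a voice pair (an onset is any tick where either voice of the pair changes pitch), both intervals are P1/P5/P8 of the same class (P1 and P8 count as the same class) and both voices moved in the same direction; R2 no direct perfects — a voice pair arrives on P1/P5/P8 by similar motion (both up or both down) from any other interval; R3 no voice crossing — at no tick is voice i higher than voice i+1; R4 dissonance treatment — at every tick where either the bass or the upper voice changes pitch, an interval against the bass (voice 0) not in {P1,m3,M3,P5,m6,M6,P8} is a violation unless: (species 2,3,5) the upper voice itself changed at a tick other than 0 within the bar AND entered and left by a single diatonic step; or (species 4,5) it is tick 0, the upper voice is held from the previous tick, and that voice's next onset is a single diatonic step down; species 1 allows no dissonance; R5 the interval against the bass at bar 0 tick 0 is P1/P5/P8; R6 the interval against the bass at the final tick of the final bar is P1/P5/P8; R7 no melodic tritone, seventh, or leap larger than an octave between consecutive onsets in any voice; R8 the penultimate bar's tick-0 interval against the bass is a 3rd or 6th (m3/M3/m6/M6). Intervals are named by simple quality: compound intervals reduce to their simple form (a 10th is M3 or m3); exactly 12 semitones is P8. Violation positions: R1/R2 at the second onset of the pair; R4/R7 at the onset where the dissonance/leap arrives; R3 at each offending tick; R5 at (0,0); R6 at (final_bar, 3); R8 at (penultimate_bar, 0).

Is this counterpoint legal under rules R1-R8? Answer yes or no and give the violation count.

bar 0: v0=G3 v1=G4 (P8)
bar 1: v0=A3 v1=B3 (M2)
bar 2: v0=G3 v1=C4 (P4)
bar 3: v0=A3 v1=F4 (m6)
bar 4: v0=B3 v1=C4 (m2)
bar 5: v0=G3 v1=D4 (P5)
bar 6: v0=B3 v1=E4 (P4)
bar 7: v0=A3 v1=B4 (M2)
bar 8: v0=G3 v1=G4 (P8)
  R4 @ bar1.0: A3/B3 M2 untreated
  R4 @ bar2.0: G3/C4 P4 untreated
  R4 @ bar2.2: G3/F4 m7 untreated
  R4 @ bar4.0: B3/C4 m2 untreated
  R4 @ bar6.0: B3/E4 P4 untreated
  R8 @ bar7.0: penult M2 not 3rd/6th
  R1 @ bar8.0: A3/A4 P8 -> G3/G4 P8 similar

No (7 violations)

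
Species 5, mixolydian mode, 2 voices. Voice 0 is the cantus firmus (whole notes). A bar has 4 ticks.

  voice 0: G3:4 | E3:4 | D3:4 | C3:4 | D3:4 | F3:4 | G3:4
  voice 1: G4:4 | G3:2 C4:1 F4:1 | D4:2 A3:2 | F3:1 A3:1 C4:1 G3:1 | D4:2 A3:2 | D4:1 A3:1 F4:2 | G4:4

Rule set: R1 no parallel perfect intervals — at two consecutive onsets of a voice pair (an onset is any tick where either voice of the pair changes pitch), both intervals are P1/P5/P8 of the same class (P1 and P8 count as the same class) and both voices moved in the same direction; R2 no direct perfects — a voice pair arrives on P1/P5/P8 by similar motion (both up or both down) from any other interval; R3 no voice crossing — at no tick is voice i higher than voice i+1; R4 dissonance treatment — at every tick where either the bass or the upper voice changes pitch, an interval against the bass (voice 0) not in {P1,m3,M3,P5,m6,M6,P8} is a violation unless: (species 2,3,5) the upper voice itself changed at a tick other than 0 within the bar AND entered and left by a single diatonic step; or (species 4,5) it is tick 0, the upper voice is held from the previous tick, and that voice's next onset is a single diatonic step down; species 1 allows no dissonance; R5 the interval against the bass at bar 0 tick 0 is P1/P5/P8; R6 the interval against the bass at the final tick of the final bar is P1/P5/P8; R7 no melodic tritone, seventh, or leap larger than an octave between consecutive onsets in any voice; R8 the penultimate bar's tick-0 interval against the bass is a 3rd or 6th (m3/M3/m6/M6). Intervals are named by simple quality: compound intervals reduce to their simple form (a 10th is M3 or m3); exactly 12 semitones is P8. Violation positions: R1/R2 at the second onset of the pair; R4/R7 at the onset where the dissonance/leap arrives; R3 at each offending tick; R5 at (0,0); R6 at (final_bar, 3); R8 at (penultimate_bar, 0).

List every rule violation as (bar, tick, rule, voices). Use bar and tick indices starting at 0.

bar 0: v0=G3 v1=G4 downbeat P8
bar 1: v0=E3 v1=G3 downbeat m3
bar 2: v0=D3 v1=D4 downbeat P8
bar 3: v0=C3 v1=F3 downbeat P4
bar 4: v0=D3 v1=D4 downbeat P8
bar 5: v0=F3 v1=D4 downbeat M6
bar 6: v0=G3 v1=G4 downbeat P8
  -> R4 @ bar 1 tick 3 v(0, 1): E3/F4 m2 untreated
  -> R2 @ bar 2 tick 0 v(0, 1): E3/F4 m2 -> D3/D4 P8 similar
  -> R4 @ bar 3 tick 0 v(0, 1): C3/F3 P4 untreated
  -> R2 @ bar 4 tick 0 v(0, 1): C3/G3 P5 -> D3/D4 P8 similar
  -> R1 @ bar 6 tick 0 v(0, 1): F3/F4 P8 -> G3/G4 P8 similar

(1, 3, R4, (0, 1))
(2, 0, R2, (0, 1))
(3, 0, R4, (0, 1))
(4, 0, R2, (0, 1))
(6, 0, R1, (0, 1))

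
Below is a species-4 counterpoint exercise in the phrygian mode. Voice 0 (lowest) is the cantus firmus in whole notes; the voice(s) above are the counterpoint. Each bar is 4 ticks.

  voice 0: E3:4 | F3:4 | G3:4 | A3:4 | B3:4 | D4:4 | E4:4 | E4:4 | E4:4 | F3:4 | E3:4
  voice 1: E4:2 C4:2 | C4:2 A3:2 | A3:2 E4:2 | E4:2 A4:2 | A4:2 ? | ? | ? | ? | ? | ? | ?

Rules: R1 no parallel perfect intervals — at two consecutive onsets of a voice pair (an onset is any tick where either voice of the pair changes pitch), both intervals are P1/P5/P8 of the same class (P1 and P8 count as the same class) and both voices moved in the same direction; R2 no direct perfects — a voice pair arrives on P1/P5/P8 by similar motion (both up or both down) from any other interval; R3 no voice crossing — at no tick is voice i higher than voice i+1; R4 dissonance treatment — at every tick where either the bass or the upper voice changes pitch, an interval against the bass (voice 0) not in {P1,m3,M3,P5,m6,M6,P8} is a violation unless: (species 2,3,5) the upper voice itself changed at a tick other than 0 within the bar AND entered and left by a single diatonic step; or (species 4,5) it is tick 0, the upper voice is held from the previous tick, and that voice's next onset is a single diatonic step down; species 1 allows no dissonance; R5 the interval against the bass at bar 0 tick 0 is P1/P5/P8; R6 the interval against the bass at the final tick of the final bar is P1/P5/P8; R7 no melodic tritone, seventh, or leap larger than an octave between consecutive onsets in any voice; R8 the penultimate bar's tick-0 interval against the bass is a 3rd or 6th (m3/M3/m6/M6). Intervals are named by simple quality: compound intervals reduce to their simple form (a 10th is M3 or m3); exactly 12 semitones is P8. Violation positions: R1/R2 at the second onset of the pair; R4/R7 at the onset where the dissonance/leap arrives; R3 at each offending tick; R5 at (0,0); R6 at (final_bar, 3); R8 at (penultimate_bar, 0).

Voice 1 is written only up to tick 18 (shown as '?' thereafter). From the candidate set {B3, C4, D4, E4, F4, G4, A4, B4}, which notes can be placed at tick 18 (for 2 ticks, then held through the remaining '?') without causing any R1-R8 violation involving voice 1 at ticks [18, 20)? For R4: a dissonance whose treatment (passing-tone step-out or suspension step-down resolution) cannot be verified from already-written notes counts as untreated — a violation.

{A4, B4, D4, G4}

B3: violates R7
C4: violates R4
D4: legal
E4: violates R4
F4: violates R4
G4: legal
A4: legal
B4: legal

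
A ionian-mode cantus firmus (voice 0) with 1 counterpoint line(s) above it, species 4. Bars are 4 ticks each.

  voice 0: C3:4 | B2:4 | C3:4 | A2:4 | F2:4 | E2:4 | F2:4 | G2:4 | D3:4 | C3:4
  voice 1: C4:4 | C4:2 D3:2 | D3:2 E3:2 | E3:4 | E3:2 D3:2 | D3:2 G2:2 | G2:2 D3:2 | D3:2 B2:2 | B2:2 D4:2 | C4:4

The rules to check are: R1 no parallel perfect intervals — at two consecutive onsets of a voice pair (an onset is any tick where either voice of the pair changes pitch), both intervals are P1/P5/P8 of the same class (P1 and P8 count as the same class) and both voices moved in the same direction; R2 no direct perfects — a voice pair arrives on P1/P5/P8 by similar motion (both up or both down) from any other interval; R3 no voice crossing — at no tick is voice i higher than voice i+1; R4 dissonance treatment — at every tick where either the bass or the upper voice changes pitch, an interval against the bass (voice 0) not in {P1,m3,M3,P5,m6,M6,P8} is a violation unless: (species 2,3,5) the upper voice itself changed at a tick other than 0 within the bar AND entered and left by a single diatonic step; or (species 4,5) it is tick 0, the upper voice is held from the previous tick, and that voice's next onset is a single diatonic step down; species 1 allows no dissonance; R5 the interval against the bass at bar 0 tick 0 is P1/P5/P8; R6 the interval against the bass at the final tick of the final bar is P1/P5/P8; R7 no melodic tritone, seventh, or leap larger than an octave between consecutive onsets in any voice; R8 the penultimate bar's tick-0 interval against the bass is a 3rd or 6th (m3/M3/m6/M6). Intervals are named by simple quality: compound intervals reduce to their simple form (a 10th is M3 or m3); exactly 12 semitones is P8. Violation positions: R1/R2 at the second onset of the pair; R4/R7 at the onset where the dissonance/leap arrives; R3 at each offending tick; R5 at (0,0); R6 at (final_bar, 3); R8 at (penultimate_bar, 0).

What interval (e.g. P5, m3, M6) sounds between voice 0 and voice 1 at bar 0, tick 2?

voice 0=C3 voice 1=C4 -> P8

P8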